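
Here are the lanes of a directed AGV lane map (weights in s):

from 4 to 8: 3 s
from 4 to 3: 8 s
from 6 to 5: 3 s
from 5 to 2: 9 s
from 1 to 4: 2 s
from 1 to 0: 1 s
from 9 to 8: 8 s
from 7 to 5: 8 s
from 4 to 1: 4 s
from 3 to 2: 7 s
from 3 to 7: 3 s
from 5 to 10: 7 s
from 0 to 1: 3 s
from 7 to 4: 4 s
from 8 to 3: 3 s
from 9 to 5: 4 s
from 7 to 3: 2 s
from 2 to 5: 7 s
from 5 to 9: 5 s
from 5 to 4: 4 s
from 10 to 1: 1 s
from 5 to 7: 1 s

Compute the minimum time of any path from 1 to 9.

24 s

Settle nodes by increasing distance from 1:
1: 0
0: 1  (via 1)
4: 2  (via 1)
8: 5  (via 4)
3: 8  (via 8)
7: 11  (via 3)
2: 15  (via 3)
5: 19  (via 7)
9: 24  (via 5)
Shortest route: 1 → 4 → 8 → 3 → 7 → 5 → 9 = 24 s.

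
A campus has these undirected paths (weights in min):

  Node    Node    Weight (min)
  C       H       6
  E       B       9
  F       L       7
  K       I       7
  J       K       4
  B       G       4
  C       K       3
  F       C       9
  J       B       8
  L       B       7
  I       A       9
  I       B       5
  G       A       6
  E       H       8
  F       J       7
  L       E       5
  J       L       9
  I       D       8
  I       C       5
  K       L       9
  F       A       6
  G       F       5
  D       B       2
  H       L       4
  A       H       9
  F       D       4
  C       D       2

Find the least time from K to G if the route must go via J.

16 min

Best K to J: K–J costing 4
Best J to G: J–F–G costing 12
Total via J: 4 + 12 = 16 min.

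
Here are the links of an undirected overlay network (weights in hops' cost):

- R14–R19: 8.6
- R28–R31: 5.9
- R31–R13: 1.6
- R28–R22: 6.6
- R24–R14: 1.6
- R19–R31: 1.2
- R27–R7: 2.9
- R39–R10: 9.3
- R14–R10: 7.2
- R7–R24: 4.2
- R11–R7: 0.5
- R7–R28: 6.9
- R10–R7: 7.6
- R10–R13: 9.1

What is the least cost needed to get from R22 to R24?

Running Dijkstra from R22:
R22: 0
R28: 6.6  (via R22)
R31: 12.5  (via R28)
R7: 13.5  (via R28)
R19: 13.7  (via R31)
R11: 14  (via R7)
R13: 14.1  (via R31)
R27: 16.4  (via R7)
R24: 17.7  (via R7)
Shortest route: R22 → R28 → R7 → R24 = 17.7 hops' cost.

17.7 hops' cost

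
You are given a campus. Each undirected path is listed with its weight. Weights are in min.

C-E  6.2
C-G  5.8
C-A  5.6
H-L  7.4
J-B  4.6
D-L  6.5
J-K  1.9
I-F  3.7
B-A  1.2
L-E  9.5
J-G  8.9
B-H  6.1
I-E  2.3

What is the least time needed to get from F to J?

23.6 min

Running Dijkstra from F:
F: 0
I: 3.7  (via F)
E: 6  (via I)
C: 12.2  (via E)
L: 15.5  (via E)
A: 17.8  (via C)
G: 18  (via C)
B: 19  (via A)
D: 22  (via L)
H: 22.9  (via L)
J: 23.6  (via B)
Shortest route: F → I → E → C → A → B → J = 23.6 min.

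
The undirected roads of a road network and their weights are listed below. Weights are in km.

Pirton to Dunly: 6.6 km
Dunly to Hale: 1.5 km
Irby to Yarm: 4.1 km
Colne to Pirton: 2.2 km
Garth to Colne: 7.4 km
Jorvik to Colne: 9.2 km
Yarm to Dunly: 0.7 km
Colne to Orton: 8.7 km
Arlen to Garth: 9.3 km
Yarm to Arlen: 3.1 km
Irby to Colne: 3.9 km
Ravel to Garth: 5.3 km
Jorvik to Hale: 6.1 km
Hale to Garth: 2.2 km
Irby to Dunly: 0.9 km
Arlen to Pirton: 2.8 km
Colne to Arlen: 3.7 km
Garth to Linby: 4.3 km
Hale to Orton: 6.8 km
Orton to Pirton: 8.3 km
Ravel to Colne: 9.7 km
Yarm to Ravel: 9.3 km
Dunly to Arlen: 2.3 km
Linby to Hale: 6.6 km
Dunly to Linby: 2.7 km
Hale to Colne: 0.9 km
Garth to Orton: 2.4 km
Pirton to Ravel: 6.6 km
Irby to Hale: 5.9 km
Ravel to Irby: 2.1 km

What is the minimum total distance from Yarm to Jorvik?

8.3 km

Shortest distances from Yarm:
Yarm: 0
Dunly: 0.7  (via Yarm)
Irby: 1.6  (via Dunly)
Hale: 2.2  (via Dunly)
Arlen: 3  (via Dunly)
Colne: 3.1  (via Hale)
Linby: 3.4  (via Dunly)
Ravel: 3.7  (via Irby)
Garth: 4.4  (via Hale)
Pirton: 5.3  (via Colne)
Orton: 6.8  (via Garth)
Jorvik: 8.3  (via Hale)
Shortest route: Yarm → Dunly → Hale → Jorvik = 8.3 km.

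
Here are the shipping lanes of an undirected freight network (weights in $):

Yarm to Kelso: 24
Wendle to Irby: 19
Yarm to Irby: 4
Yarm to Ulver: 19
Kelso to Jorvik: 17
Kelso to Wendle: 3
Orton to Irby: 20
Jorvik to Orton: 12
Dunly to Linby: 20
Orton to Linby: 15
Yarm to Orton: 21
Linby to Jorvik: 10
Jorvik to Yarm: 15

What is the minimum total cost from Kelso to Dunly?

Compare a few routes:
Kelso - Jorvik - Linby - Dunly: 17+10+20 = 47
Kelso - Jorvik - Orton - Linby - Dunly: 17+12+15+20 = 64
Cheapest is Kelso - Jorvik - Linby - Dunly at $47.

$47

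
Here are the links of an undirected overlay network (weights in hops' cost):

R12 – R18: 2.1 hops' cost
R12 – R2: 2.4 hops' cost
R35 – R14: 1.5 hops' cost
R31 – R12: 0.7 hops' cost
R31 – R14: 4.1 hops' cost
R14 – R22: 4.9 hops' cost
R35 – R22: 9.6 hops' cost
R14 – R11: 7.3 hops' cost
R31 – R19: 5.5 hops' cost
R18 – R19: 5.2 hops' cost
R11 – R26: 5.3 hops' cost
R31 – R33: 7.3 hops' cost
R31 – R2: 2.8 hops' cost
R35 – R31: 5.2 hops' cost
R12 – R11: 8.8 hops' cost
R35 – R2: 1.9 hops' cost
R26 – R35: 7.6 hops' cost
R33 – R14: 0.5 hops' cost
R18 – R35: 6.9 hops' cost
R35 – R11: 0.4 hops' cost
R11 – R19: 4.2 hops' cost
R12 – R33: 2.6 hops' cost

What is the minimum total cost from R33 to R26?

7.7 hops' cost

Shortest distances from R33:
R33: 0
R14: 0.5  (via R33)
R35: 2  (via R14)
R11: 2.4  (via R35)
R12: 2.6  (via R33)
R31: 3.3  (via R12)
R2: 3.9  (via R35)
R18: 4.7  (via R12)
R22: 5.4  (via R14)
R19: 6.6  (via R11)
R26: 7.7  (via R11)
Shortest route: R33–R14–R35–R11–R26 = 7.7 hops' cost.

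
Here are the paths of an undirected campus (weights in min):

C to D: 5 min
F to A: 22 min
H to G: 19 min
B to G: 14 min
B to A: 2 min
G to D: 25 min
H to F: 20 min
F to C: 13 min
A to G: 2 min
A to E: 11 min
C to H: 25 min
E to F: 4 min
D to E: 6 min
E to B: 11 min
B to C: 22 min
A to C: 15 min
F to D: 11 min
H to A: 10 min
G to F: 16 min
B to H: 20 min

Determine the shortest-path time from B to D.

Enumerating some paths:
B–E–D: 11+6 = 17
B–A–E–D: 2+11+6 = 19
B–A–C–D: 2+15+5 = 22
B–E–F–D: 11+4+11 = 26
The minimum is 17 min via B–E–D.

17 min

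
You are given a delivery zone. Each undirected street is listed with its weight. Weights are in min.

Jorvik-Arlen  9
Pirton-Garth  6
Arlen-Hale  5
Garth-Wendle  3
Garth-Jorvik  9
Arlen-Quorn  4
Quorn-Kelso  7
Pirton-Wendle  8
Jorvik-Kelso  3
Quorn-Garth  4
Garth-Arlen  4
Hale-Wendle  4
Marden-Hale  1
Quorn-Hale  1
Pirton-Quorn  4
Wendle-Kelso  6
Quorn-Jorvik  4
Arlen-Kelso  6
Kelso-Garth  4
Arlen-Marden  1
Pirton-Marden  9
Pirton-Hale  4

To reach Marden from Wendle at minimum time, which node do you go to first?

Enumerating some paths:
Wendle - Garth - Quorn - Hale - Marden: 3+4+1+1 = 9
Wendle - Hale - Marden: 4+1 = 5
Wendle - Hale - Quorn - Arlen - Marden: 4+1+4+1 = 10
Wendle - Garth - Arlen - Marden: 3+4+1 = 8
The minimum is 5 min via Wendle - Hale - Marden.
So from Wendle the first move is to Hale.

Hale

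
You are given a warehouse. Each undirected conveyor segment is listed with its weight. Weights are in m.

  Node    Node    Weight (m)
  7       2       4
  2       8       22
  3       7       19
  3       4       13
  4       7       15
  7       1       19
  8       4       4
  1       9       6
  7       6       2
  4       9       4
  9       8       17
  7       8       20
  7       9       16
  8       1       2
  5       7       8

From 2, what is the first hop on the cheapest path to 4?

Enumerating some paths:
2 - 7 - 4: 4+15 = 19
2 - 7 - 9 - 4: 4+16+4 = 24
2 - 8 - 4: 22+4 = 26
The minimum is 19 m via 2 - 7 - 4.
So from 2 the first move is to 7.

7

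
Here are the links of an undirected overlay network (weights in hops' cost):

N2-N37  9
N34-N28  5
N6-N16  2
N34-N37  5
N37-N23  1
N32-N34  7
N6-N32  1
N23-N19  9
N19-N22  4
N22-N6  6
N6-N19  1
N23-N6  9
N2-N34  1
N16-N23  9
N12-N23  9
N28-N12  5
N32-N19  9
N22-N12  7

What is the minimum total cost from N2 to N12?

11 hops' cost

Shortest distances from N2:
N2: 0
N34: 1  (via N2)
N37: 6  (via N34)
N28: 6  (via N34)
N23: 7  (via N37)
N32: 8  (via N34)
N6: 9  (via N32)
N19: 10  (via N6)
N12: 11  (via N28)
Shortest route: N2–N34–N28–N12 = 11 hops' cost.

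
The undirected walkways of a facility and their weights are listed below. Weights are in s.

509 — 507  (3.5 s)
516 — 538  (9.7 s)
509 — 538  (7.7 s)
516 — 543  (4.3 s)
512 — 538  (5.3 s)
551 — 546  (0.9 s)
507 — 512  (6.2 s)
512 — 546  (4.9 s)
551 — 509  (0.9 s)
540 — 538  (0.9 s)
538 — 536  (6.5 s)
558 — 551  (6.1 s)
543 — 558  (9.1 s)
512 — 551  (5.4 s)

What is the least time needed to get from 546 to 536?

Shortest distances from 546:
546: 0
551: 0.9  (via 546)
509: 1.8  (via 551)
512: 4.9  (via 546)
507: 5.3  (via 509)
558: 7  (via 551)
538: 9.5  (via 509)
540: 10.4  (via 538)
536: 16  (via 538)
Shortest route: 546 → 551 → 509 → 538 → 536 = 16 s.

16 s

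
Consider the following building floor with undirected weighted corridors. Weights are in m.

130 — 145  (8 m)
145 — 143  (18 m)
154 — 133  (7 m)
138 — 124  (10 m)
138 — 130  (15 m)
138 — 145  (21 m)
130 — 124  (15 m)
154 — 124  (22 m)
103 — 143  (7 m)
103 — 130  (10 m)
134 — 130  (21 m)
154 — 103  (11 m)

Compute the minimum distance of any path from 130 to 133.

Enumerating some paths:
130 → 103 → 154 → 133: 10+11+7 = 28
130 → 124 → 154 → 133: 15+22+7 = 44
Cheapest is 130 → 103 → 154 → 133 at 28 m.

28 m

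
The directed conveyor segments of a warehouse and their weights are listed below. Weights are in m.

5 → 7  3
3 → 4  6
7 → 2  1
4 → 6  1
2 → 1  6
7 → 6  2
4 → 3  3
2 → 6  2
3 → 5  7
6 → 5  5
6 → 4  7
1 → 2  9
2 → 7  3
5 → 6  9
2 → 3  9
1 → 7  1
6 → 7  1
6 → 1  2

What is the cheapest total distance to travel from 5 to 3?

Compare a few routes:
5–7–6–4–3: 3+2+7+3 = 15
5–7–2–6–4–3: 3+1+2+7+3 = 16
5–7–2–3: 3+1+9 = 13
Cheapest is 5–7–2–3 at 13 m.

13 m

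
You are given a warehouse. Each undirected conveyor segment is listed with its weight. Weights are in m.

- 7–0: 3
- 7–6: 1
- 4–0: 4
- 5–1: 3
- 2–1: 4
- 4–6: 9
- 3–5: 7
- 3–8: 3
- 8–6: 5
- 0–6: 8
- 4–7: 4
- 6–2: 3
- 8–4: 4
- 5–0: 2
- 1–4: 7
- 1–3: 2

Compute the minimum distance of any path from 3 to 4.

Enumerating some paths:
3 → 1 → 4: 2+7 = 9
3 → 8 → 4: 3+4 = 7
The minimum is 7 m via 3 → 8 → 4.

7 m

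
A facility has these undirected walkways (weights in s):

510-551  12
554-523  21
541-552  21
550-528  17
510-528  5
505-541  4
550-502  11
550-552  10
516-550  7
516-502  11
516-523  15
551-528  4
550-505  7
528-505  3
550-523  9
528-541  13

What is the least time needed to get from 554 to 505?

37 s

Compare a few routes:
554–523–550–528–505: 21+9+17+3 = 50
554–523–516–550–505: 21+15+7+7 = 50
554–523–550–505: 21+9+7 = 37
The minimum is 37 s via 554–523–550–505.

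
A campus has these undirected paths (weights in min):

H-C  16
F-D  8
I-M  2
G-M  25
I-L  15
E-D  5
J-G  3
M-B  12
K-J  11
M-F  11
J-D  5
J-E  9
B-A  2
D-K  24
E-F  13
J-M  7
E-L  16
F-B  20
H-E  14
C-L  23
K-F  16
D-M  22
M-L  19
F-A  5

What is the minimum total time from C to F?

43 min

Candidate routes:
C - H - E - J - D - F: 16+14+9+5+8 = 52
C - H - E - F: 16+14+13 = 43
C - L - I - M - F: 23+15+2+11 = 51
Cheapest is C - H - E - F at 43 min.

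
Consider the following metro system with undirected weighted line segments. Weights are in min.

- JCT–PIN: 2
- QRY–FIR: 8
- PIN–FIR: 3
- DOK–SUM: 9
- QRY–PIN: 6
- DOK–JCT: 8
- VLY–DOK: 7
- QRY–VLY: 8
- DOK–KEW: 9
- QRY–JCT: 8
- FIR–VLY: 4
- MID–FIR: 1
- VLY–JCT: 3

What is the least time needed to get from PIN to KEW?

19 min

Compare a few routes:
PIN–FIR–VLY–DOK–KEW: 3+4+7+9 = 23
PIN–JCT–VLY–DOK–KEW: 2+3+7+9 = 21
PIN–JCT–DOK–KEW: 2+8+9 = 19
Cheapest is PIN–JCT–DOK–KEW at 19 min.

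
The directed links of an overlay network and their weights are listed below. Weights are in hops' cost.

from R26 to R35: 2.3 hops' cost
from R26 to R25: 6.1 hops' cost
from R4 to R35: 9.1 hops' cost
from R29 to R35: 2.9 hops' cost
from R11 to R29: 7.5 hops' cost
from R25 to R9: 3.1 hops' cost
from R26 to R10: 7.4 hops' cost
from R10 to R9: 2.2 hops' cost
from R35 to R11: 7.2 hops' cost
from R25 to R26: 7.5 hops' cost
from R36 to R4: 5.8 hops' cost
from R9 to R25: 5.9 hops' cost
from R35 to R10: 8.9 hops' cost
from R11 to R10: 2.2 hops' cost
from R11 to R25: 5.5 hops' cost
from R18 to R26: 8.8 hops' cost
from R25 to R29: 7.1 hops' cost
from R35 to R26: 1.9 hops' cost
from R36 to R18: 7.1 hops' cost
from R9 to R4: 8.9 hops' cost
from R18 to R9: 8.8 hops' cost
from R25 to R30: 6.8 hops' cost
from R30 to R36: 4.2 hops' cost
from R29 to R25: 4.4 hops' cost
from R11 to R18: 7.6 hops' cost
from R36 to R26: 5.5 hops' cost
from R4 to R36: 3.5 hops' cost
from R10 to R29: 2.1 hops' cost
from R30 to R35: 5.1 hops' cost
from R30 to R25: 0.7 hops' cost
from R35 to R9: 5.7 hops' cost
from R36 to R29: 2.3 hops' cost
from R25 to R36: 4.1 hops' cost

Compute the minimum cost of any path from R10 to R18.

17.7 hops' cost

Enumerating some paths:
R10 - R29 - R25 - R36 - R18: 2.1+4.4+4.1+7.1 = 17.7
R10 - R9 - R25 - R36 - R18: 2.2+5.9+4.1+7.1 = 19.3
Cheapest is R10 - R29 - R25 - R36 - R18 at 17.7 hops' cost.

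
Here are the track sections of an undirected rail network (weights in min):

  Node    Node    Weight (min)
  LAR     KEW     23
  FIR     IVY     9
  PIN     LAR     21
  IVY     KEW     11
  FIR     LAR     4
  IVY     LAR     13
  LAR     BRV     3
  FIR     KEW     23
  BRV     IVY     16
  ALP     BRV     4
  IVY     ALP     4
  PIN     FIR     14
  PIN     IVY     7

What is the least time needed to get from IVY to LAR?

Enumerating some paths:
IVY - ALP - BRV - LAR: 4+4+3 = 11
IVY - LAR: 13 = 13
The minimum is 11 min via IVY - ALP - BRV - LAR.

11 min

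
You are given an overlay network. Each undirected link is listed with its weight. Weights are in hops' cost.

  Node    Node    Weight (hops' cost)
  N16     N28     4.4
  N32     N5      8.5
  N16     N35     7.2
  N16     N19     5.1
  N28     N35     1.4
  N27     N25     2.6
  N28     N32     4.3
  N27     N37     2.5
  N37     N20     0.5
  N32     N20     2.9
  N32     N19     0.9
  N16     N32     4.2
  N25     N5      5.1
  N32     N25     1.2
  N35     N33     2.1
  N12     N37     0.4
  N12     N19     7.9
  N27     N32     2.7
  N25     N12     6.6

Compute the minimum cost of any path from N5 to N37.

Running Dijkstra from N5:
N5: 0
N25: 5.1  (via N5)
N32: 6.3  (via N25)
N19: 7.2  (via N32)
N27: 7.7  (via N25)
N20: 9.2  (via N32)
N37: 9.7  (via N20)
Shortest route: N5 → N25 → N32 → N20 → N37 = 9.7 hops' cost.

9.7 hops' cost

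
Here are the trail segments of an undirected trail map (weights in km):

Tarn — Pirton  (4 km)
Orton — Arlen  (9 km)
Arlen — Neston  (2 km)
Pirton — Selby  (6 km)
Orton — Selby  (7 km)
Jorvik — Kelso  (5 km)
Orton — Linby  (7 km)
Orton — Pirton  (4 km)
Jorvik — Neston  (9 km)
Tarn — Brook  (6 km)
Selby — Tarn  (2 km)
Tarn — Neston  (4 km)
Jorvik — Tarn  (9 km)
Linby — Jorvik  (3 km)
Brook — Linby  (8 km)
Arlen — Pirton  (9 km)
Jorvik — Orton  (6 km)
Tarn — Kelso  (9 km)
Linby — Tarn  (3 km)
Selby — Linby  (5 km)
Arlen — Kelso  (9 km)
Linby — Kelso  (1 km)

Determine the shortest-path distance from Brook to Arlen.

12 km

Enumerating some paths:
Brook - Linby - Tarn - Neston - Arlen: 8+3+4+2 = 17
Brook - Tarn - Neston - Arlen: 6+4+2 = 12
The minimum is 12 km via Brook - Tarn - Neston - Arlen.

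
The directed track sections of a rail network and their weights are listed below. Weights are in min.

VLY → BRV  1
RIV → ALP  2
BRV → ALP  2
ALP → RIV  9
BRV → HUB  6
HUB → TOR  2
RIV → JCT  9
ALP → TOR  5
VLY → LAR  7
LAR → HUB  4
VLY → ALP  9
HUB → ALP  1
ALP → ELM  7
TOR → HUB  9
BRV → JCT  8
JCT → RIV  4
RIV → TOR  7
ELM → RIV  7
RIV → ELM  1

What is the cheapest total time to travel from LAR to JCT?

23 min

Enumerating some paths:
LAR - HUB - ALP - ELM - RIV - JCT: 4+1+7+7+9 = 28
LAR - HUB - ALP - RIV - JCT: 4+1+9+9 = 23
The minimum is 23 min via LAR - HUB - ALP - RIV - JCT.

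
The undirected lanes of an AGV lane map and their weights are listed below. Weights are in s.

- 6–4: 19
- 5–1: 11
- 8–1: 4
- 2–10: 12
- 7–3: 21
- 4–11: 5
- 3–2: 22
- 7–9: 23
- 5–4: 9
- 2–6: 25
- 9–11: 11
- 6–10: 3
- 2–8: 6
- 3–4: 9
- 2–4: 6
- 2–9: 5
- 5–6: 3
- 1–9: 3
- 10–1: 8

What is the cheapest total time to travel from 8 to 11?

17 s

Settle nodes by increasing distance from 8:
8: 0
1: 4  (via 8)
2: 6  (via 8)
9: 7  (via 1)
4: 12  (via 2)
10: 12  (via 1)
5: 15  (via 1)
6: 15  (via 10)
11: 17  (via 4)
Shortest route: 8–2–4–11 = 17 s.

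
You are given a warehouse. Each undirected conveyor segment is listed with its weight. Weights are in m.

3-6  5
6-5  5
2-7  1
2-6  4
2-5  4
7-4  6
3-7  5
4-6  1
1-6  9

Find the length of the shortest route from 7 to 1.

Enumerating some paths:
7–2–6–1: 1+4+9 = 14
7–4–6–1: 6+1+9 = 16
7–2–5–6–1: 1+4+5+9 = 19
7–3–6–1: 5+5+9 = 19
Cheapest is 7–2–6–1 at 14 m.

14 m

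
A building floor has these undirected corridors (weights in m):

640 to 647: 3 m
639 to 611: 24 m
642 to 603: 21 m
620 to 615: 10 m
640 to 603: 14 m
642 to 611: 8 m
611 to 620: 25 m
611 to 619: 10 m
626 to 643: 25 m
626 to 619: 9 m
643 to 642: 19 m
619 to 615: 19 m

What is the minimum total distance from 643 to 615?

53 m

Candidate routes:
643 - 626 - 619 - 615: 25+9+19 = 53
643 - 642 - 611 - 619 - 615: 19+8+10+19 = 56
643 - 642 - 611 - 620 - 615: 19+8+25+10 = 62
643 - 626 - 619 - 611 - 620 - 615: 25+9+10+25+10 = 79
The minimum is 53 m via 643 - 626 - 619 - 615.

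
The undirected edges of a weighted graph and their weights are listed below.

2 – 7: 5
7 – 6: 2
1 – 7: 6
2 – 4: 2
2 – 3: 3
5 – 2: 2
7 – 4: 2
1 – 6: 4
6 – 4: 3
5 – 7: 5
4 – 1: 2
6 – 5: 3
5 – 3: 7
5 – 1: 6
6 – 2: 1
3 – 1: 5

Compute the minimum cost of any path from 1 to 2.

4

Settle nodes by increasing distance from 1:
1: 0
4: 2  (via 1)
2: 4  (via 4)
Shortest route: 1–4–2 = 4.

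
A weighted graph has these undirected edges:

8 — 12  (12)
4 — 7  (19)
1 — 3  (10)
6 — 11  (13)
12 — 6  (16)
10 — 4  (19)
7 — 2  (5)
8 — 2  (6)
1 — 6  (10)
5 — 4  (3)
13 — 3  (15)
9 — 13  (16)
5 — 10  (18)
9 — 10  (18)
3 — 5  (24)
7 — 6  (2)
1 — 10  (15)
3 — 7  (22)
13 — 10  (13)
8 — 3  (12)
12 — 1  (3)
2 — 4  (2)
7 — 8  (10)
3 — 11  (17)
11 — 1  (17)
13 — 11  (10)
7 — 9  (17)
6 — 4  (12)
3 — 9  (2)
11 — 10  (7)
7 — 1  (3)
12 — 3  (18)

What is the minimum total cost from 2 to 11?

Shortest distances from 2:
2: 0
4: 2  (via 2)
5: 5  (via 4)
7: 5  (via 2)
8: 6  (via 2)
6: 7  (via 7)
1: 8  (via 7)
12: 11  (via 1)
3: 18  (via 8)
9: 20  (via 3)
11: 20  (via 6)
Shortest route: 2–7–6–11 = 20.

20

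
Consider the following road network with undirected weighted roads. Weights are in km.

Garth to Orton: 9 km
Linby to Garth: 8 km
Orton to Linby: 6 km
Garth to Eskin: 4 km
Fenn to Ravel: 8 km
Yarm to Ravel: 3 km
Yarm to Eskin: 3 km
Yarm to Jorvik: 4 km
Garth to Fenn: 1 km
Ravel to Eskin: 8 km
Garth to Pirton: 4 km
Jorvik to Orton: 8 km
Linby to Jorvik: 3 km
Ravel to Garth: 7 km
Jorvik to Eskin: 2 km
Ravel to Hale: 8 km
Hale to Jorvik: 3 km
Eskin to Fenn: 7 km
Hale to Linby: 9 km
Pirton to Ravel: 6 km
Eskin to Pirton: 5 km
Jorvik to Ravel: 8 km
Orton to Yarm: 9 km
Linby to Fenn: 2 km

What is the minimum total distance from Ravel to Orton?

12 km

Shortest distances from Ravel:
Ravel: 0
Yarm: 3  (via Ravel)
Eskin: 6  (via Yarm)
Pirton: 6  (via Ravel)
Garth: 7  (via Ravel)
Jorvik: 7  (via Yarm)
Fenn: 8  (via Ravel)
Hale: 8  (via Ravel)
Linby: 10  (via Jorvik)
Orton: 12  (via Yarm)
Shortest route: Ravel–Yarm–Orton = 12 km.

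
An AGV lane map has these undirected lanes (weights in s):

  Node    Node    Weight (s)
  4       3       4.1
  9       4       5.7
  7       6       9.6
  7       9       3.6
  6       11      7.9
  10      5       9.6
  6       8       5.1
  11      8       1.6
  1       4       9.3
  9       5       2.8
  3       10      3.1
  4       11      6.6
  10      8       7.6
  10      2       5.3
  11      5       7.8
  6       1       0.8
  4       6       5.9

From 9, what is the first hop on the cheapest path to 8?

Candidate routes:
9 - 5 - 11 - 8: 2.8+7.8+1.6 = 12.2
9 - 4 - 6 - 8: 5.7+5.9+5.1 = 16.7
9 - 4 - 11 - 8: 5.7+6.6+1.6 = 13.9
9 - 7 - 6 - 8: 3.6+9.6+5.1 = 18.3
The minimum is 12.2 s via 9 - 5 - 11 - 8.
So from 9 the first move is to 5.

5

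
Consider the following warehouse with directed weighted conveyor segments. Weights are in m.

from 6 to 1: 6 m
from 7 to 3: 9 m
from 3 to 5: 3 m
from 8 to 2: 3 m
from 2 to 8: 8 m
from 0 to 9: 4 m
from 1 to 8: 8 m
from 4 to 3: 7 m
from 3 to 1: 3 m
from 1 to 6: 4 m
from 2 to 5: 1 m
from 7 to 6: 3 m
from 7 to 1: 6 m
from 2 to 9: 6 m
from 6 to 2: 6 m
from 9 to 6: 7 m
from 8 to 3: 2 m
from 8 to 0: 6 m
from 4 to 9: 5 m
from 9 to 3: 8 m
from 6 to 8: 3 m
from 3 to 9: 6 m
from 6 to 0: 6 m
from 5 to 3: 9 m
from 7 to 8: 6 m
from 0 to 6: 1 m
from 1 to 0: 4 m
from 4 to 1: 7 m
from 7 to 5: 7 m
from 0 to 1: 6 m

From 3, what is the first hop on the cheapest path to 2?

Candidate routes:
3 → 1 → 8 → 2: 3+8+3 = 14
3 → 1 → 6 → 2: 3+4+6 = 13
3 → 1 → 0 → 6 → 8 → 2: 3+4+1+3+3 = 14
3 → 1 → 0 → 6 → 2: 3+4+1+6 = 14
Cheapest is 3 → 1 → 6 → 2 at 13 m.
So from 3 the first move is to 1.

1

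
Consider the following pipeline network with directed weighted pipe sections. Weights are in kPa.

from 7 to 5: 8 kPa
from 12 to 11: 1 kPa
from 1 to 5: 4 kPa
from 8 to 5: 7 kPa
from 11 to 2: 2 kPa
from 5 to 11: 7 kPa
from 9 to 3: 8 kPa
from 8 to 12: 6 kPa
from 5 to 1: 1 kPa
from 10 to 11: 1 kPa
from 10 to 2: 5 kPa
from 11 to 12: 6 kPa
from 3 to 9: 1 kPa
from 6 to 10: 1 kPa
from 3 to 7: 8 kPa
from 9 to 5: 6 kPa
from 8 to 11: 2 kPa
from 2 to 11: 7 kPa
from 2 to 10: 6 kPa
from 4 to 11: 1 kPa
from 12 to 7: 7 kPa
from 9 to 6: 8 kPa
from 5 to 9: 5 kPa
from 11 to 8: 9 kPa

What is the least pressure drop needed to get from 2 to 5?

Enumerating some paths:
2 - 10 - 11 - 12 - 7 - 5: 6+1+6+7+8 = 28
2 - 11 - 8 - 5: 7+9+7 = 23
2 - 11 - 12 - 7 - 5: 7+6+7+8 = 28
Cheapest is 2 - 11 - 8 - 5 at 23 kPa.

23 kPa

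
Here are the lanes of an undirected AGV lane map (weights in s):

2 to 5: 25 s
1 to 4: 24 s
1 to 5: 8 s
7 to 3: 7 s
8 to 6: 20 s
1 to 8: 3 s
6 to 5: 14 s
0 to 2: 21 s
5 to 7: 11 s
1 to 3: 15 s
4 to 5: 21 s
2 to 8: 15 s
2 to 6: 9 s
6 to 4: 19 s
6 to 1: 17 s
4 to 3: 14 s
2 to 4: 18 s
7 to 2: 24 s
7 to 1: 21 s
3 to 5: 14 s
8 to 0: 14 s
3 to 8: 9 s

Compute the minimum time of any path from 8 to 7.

Shortest distances from 8:
8: 0
1: 3  (via 8)
3: 9  (via 8)
5: 11  (via 1)
0: 14  (via 8)
2: 15  (via 8)
7: 16  (via 3)
Shortest route: 8 → 3 → 7 = 16 s.

16 s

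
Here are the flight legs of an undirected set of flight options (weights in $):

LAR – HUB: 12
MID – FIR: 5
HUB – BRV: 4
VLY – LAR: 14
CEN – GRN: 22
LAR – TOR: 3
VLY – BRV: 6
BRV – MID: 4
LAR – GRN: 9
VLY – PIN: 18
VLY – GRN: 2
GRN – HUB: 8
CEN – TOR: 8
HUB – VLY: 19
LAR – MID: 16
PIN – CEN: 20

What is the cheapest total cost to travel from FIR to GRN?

$17

Settle nodes by increasing distance from FIR:
FIR: 0
MID: 5  (via FIR)
BRV: 9  (via MID)
HUB: 13  (via BRV)
VLY: 15  (via BRV)
GRN: 17  (via VLY)
Shortest route: FIR → MID → BRV → VLY → GRN = $17.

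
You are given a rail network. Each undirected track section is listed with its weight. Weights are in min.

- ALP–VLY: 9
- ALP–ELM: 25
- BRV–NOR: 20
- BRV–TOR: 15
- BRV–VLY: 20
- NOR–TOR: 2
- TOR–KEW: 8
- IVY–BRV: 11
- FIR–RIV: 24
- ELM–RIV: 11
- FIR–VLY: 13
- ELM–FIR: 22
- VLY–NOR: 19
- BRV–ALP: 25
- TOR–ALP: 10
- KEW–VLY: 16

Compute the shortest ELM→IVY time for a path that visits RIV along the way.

79 min

Best ELM to RIV: ELM–RIV costing 11
Shortest RIV→IVY: RIV–FIR–VLY–BRV–IVY = 68
Total via RIV: 11 + 68 = 79 min.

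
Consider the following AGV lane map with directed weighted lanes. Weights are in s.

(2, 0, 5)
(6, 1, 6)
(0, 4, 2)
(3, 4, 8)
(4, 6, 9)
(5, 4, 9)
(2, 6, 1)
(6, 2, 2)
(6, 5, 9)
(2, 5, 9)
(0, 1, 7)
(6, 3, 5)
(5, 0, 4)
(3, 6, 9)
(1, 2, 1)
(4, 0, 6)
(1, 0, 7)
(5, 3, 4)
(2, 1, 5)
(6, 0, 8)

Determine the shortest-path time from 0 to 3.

Enumerating some paths:
0–1–2–5–3: 7+1+9+4 = 21
0–1–2–6–5–3: 7+1+1+9+4 = 22
0–4–6–3: 2+9+5 = 16
0–1–2–6–3: 7+1+1+5 = 14
The minimum is 14 s via 0–1–2–6–3.

14 s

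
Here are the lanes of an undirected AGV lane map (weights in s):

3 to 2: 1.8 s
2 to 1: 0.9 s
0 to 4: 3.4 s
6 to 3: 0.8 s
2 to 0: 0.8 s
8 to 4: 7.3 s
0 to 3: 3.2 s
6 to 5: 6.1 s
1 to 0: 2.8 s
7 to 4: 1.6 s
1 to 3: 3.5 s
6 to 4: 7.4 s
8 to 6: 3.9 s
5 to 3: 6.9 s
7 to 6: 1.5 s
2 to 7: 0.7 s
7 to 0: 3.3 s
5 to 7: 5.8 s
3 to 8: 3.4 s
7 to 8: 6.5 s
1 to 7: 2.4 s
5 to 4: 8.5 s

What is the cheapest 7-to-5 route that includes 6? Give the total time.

Shortest 7→6: 7 → 6 = 1.5
Best 6 to 5: 6 → 5 costing 6.1
Total via 6: 1.5 + 6.1 = 7.6 s.

7.6 s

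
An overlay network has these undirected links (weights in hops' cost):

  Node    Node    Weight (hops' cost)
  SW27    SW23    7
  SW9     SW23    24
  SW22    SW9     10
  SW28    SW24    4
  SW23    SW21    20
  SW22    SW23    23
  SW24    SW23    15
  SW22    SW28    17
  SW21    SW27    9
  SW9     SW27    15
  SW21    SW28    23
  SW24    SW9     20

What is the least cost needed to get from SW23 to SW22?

Settle nodes by increasing distance from SW23:
SW23: 0
SW27: 7  (via SW23)
SW24: 15  (via SW23)
SW21: 16  (via SW27)
SW28: 19  (via SW24)
SW9: 22  (via SW27)
SW22: 23  (via SW23)
Shortest route: SW23 → SW22 = 23 hops' cost.

23 hops' cost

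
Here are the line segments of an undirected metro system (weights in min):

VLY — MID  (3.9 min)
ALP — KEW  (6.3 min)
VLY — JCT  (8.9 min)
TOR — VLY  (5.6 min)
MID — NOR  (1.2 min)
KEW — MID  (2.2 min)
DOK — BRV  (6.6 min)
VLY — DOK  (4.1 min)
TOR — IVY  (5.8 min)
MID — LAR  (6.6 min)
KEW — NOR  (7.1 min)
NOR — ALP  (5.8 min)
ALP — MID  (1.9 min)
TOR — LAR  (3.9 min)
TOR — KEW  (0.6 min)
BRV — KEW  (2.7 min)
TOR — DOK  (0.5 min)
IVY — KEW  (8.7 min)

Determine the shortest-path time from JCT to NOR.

Shortest distances from JCT:
JCT: 0
VLY: 8.9  (via JCT)
MID: 12.8  (via VLY)
DOK: 13  (via VLY)
TOR: 13.5  (via DOK)
NOR: 14  (via MID)
Shortest route: JCT → VLY → MID → NOR = 14 min.

14 min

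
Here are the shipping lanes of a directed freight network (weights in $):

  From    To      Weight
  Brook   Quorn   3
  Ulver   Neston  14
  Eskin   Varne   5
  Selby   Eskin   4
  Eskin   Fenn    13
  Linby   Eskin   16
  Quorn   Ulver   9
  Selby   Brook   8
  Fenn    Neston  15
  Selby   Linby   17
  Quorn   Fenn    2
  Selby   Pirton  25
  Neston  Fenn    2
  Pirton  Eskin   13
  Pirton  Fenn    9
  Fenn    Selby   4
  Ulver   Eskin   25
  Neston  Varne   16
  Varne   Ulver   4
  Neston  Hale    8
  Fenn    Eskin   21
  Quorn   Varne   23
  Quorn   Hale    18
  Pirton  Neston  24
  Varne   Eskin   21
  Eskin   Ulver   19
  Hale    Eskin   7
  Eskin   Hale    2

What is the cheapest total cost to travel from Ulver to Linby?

Running Dijkstra from Ulver:
Ulver: 0
Neston: 14  (via Ulver)
Fenn: 16  (via Neston)
Selby: 20  (via Fenn)
Hale: 22  (via Neston)
Eskin: 24  (via Selby)
Brook: 28  (via Selby)
Varne: 29  (via Eskin)
Quorn: 31  (via Brook)
Linby: 37  (via Selby)
Shortest route: Ulver → Neston → Fenn → Selby → Linby = $37.

$37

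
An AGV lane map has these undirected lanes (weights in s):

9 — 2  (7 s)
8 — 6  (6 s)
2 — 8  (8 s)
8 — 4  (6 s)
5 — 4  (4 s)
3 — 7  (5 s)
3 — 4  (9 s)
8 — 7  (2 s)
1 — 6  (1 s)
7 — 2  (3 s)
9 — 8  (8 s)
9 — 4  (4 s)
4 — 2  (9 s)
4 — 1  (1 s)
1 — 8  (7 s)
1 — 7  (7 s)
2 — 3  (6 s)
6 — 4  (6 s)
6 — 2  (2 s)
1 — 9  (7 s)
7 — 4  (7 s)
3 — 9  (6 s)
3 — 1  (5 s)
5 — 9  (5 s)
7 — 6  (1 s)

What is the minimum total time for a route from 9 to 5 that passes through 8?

17 s

Shortest 9→8: 9–8 = 8
Best 8 to 5: 8–7–6–1–4–5 costing 9
Total via 8: 8 + 9 = 17 s.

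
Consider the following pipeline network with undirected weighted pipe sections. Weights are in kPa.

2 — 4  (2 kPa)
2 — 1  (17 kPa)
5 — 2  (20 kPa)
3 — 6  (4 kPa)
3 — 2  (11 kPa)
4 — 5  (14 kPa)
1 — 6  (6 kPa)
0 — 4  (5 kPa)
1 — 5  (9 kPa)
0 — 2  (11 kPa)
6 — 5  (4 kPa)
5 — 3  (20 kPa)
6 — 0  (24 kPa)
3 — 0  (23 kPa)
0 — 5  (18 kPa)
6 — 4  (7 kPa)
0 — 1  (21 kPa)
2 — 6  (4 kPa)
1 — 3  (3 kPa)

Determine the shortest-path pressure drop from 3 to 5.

8 kPa

Shortest distances from 3:
3: 0
1: 3  (via 3)
6: 4  (via 3)
2: 8  (via 6)
5: 8  (via 6)
Shortest route: 3 → 6 → 5 = 8 kPa.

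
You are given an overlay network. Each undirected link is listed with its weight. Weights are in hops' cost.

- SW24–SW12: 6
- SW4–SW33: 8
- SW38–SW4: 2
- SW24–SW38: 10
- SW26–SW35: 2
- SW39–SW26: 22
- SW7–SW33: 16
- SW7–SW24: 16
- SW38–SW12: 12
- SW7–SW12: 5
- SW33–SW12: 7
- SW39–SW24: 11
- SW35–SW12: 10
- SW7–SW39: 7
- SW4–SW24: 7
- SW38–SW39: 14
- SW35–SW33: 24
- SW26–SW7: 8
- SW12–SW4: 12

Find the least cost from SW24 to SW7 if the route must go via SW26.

Shortest SW24→SW26: SW24–SW12–SW35–SW26 = 18
Shortest SW26→SW7: SW26–SW7 = 8
Total via SW26: 18 + 8 = 26 hops' cost.

26 hops' cost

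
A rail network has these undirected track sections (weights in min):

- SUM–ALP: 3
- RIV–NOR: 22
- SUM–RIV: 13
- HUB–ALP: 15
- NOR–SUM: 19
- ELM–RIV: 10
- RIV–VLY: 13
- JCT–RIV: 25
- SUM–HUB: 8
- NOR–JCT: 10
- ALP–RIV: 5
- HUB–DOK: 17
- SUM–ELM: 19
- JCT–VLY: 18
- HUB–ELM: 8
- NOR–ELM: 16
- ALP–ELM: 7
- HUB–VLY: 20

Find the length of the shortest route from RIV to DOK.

Compare a few routes:
RIV–ALP–HUB–DOK: 5+15+17 = 37
RIV–ALP–ELM–HUB–DOK: 5+7+8+17 = 37
RIV–ALP–SUM–HUB–DOK: 5+3+8+17 = 33
RIV–ELM–HUB–DOK: 10+8+17 = 35
The minimum is 33 min via RIV–ALP–SUM–HUB–DOK.

33 min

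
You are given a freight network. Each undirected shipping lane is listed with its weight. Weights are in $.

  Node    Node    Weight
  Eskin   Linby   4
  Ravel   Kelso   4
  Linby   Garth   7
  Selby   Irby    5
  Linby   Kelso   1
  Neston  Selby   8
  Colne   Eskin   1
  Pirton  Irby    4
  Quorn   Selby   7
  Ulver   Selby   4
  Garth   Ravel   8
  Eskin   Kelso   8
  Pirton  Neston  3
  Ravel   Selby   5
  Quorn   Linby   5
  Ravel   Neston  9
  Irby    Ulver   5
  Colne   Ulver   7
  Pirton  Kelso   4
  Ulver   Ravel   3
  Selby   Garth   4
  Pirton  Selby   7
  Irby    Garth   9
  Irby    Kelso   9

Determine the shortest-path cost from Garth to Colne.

Candidate routes:
Garth → Linby → Kelso → Eskin → Colne: 7+1+8+1 = 17
Garth → Linby → Eskin → Colne: 7+4+1 = 12
Garth → Selby → Ulver → Colne: 4+4+7 = 15
The minimum is $12 via Garth → Linby → Eskin → Colne.

$12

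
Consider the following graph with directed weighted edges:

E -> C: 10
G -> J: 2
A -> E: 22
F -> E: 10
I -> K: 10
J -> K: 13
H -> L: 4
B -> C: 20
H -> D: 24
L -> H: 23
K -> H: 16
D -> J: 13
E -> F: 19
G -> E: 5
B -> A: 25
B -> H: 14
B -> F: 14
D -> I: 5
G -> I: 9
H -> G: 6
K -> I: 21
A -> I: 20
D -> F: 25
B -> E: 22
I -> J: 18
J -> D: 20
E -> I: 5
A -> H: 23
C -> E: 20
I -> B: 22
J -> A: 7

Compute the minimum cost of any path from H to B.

37

Candidate routes:
H–G–E–I–B: 6+5+5+22 = 38
H–G–I–B: 6+9+22 = 37
H–G–J–D–I–B: 6+2+20+5+22 = 55
H–D–I–B: 24+5+22 = 51
The minimum is 37 via H–G–I–B.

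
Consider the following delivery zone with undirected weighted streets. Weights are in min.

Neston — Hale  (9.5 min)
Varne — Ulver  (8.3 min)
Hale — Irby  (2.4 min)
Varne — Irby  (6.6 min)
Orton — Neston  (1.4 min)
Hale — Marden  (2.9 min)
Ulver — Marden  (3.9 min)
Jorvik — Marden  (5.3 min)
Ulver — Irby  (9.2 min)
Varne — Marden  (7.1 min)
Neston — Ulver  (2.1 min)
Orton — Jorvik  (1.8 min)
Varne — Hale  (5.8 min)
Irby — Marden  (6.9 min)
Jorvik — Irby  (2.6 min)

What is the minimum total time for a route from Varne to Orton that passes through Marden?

Best Varne to Marden: Varne–Marden costing 7.1
Best Marden to Orton: Marden–Jorvik–Orton costing 7.1
Total via Marden: 7.1 + 7.1 = 14.2 min.

14.2 min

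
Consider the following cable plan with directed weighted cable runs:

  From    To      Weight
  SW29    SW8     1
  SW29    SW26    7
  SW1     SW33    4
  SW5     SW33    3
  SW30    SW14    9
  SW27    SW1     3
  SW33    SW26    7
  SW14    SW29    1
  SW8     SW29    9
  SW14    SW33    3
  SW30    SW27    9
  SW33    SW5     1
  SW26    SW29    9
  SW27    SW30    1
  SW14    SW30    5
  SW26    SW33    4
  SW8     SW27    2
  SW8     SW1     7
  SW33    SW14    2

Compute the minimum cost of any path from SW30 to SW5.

13

Compare a few routes:
SW30 → SW27 → SW1 → SW33 → SW5: 9+3+4+1 = 17
SW30 → SW14 → SW33 → SW5: 9+3+1 = 13
SW30 → SW14 → SW29 → SW8 → SW27 → SW1 → SW33 → SW5: 9+1+1+2+3+4+1 = 21
The minimum is 13 via SW30 → SW14 → SW33 → SW5.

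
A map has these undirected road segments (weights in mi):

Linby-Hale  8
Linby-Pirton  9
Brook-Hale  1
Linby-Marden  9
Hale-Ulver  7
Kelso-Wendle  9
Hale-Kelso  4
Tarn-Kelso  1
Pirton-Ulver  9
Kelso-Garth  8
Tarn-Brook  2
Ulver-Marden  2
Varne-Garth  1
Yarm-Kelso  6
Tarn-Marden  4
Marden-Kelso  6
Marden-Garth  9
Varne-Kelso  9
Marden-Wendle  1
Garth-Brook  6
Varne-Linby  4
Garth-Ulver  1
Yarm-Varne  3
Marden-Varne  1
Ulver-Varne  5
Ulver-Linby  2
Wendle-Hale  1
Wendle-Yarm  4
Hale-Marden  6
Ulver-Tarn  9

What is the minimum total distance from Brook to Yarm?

Running Dijkstra from Brook:
Brook: 0
Hale: 1  (via Brook)
Wendle: 2  (via Hale)
Tarn: 2  (via Brook)
Marden: 3  (via Wendle)
Kelso: 3  (via Tarn)
Varne: 4  (via Marden)
Ulver: 5  (via Marden)
Garth: 5  (via Varne)
Yarm: 6  (via Wendle)
Shortest route: Brook → Hale → Wendle → Yarm = 6 mi.

6 mi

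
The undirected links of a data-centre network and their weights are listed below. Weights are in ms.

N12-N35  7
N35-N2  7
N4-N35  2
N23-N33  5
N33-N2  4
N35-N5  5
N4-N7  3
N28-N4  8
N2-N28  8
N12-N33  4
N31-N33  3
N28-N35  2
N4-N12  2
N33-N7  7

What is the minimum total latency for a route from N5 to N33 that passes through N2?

Shortest N5→N2: N5 → N35 → N2 = 12
Shortest N2→N33: N2 → N33 = 4
Total via N2: 12 + 4 = 16 ms.

16 ms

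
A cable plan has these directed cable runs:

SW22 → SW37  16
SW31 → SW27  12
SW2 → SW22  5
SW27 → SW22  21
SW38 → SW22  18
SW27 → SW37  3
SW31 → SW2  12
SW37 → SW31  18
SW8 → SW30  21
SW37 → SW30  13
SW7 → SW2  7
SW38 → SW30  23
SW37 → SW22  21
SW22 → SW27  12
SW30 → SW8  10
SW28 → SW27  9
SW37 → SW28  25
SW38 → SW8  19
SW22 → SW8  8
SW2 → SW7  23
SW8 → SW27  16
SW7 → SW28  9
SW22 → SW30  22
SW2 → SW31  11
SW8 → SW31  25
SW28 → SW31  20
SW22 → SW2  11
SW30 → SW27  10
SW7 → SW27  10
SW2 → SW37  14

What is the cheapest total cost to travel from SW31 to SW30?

Enumerating some paths:
SW31–SW2–SW37–SW30: 12+14+13 = 39
SW31–SW2–SW22–SW30: 12+5+22 = 39
SW31–SW27–SW37–SW30: 12+3+13 = 28
The minimum is 28 via SW31–SW27–SW37–SW30.

28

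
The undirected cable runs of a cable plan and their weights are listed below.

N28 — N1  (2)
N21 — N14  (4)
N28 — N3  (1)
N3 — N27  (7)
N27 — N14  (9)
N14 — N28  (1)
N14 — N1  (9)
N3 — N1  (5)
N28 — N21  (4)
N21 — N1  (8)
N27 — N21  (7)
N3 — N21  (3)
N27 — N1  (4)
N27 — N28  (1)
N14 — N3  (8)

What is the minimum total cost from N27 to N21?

Enumerating some paths:
N27–N28–N21: 1+4 = 5
N27–N21: 7 = 7
N27–N28–N14–N21: 1+1+4 = 6
N27–N1–N28–N21: 4+2+4 = 10
The minimum is 5 via N27–N28–N21.

5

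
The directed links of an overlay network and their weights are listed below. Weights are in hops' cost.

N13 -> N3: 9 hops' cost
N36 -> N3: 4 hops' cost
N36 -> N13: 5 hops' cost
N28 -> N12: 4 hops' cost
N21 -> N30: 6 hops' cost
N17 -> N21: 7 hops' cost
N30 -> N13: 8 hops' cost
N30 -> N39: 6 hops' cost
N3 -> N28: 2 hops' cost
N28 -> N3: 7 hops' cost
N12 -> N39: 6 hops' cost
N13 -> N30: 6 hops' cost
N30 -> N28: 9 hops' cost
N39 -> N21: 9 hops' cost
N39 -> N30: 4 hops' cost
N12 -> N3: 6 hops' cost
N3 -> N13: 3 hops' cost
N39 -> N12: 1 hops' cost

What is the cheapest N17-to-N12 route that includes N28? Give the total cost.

Best N17 to N28: N17 → N21 → N30 → N28 costing 22
Shortest N28→N12: N28 → N12 = 4
Total via N28: 22 + 4 = 26 hops' cost.

26 hops' cost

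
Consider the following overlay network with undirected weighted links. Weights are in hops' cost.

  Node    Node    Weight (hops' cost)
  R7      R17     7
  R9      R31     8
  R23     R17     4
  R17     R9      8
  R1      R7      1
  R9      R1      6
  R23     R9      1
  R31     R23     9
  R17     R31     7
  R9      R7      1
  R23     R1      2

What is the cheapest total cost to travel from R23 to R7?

Compare a few routes:
R23 → R1 → R7: 2+1 = 3
R23 → R9 → R7: 1+1 = 2
The minimum is 2 hops' cost via R23 → R9 → R7.

2 hops' cost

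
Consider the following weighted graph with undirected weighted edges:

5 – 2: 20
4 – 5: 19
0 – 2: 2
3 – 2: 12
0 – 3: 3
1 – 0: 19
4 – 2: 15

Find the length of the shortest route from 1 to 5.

41

Candidate routes:
1 - 0 - 3 - 2 - 5: 19+3+12+20 = 54
1 - 0 - 2 - 5: 19+2+20 = 41
Cheapest is 1 - 0 - 2 - 5 at 41.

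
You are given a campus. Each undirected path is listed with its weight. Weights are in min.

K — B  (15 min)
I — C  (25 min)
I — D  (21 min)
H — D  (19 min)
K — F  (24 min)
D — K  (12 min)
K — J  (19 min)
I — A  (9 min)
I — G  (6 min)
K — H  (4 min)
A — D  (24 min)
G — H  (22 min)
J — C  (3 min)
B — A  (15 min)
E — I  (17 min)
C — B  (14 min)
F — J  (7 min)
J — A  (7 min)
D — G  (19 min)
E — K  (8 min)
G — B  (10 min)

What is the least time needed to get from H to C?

26 min

Enumerating some paths:
H–K–B–C: 4+15+14 = 33
H–K–J–C: 4+19+3 = 26
The minimum is 26 min via H–K–J–C.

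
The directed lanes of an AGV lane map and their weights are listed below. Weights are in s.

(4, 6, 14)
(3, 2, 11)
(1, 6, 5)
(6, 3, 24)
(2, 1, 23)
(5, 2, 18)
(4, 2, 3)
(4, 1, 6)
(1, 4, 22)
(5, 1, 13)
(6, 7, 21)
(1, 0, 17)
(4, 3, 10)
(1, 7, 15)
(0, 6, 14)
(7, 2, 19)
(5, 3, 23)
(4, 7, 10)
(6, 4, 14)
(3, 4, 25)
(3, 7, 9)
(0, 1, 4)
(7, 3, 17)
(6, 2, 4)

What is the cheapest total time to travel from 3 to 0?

Running Dijkstra from 3:
3: 0
7: 9  (via 3)
2: 11  (via 3)
4: 25  (via 3)
1: 31  (via 4)
6: 36  (via 1)
0: 48  (via 1)
Shortest route: 3 → 4 → 1 → 0 = 48 s.

48 s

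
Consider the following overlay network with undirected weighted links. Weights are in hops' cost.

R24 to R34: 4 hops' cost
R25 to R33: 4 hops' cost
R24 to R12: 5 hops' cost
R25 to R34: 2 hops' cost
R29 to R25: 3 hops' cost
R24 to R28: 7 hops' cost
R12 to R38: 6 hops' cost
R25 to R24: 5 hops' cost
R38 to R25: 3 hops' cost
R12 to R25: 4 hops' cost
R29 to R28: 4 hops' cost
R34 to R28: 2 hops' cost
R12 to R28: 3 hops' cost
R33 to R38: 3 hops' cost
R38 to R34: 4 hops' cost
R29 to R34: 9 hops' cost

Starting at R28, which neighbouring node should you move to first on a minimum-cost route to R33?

Compare a few routes:
R28 - R34 - R38 - R33: 2+4+3 = 9
R28 - R34 - R25 - R33: 2+2+4 = 8
The minimum is 8 hops' cost via R28 - R34 - R25 - R33.
So from R28 the first move is to R34.

R34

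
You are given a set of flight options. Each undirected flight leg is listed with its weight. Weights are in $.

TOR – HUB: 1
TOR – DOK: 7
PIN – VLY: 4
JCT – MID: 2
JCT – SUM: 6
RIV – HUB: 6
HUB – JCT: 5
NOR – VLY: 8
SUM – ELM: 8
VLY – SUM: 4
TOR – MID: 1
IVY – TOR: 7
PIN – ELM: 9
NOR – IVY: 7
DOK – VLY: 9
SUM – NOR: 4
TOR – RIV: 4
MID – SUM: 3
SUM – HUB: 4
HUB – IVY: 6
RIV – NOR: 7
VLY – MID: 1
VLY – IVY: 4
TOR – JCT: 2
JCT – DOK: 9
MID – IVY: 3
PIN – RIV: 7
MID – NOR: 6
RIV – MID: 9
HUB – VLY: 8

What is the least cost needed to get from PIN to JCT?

Shortest distances from PIN:
PIN: 0
VLY: 4  (via PIN)
MID: 5  (via VLY)
TOR: 6  (via MID)
HUB: 7  (via TOR)
RIV: 7  (via PIN)
JCT: 7  (via MID)
Shortest route: PIN → VLY → MID → JCT = $7.

$7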